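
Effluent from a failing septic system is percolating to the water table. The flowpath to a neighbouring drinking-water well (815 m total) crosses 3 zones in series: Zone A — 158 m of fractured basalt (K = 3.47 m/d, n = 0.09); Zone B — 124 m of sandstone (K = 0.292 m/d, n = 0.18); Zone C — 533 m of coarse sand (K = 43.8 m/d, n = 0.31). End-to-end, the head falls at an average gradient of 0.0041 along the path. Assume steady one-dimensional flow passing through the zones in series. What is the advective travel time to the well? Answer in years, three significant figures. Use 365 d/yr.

Steady 1-D flow in series ⇒ the Darcy flux q is identical in every zone and the zone head losses add (resistances L/K in series).
Σ(L/K) = 158/3.47 + 124/0.292 + 533/43.8 = 45.53 + 424.7 + 12.17 = 482.4 d
K_eq = L_total / Σ(L/K) = 815 / 482.4 = 1.690 m/d
q = K_eq · i = 1.690 × 0.0041 = 0.006927 m/d (same in every zone)
Zone A: v = q/n = 0.006927/0.09 = 0.07697 m/d → t_A = 158/0.07697 = 2053 d
Zone B: v = q/n = 0.006927/0.18 = 0.03849 m/d → t_B = 124/0.03849 = 3222 d
Zone C: v = q/n = 0.006927/0.31 = 0.02235 m/d → t_C = 533/0.02235 = 23850 d
Total t = 2053 + 3222 + 23850 = 29130 d
   = 29130 / 365 = 79.8 yr

79.8 years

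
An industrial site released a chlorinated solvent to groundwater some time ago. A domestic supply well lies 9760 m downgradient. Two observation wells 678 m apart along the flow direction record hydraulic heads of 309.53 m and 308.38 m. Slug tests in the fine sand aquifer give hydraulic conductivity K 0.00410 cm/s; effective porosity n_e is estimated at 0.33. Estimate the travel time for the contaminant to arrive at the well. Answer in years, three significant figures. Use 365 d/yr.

1470 years

Hydraulic gradient i = (309.53 − 308.38) / 678 = 1.15 / 678 = 0.001696
K = 0.00410 cm/s × 864 = 3.542 m/d
q = Ki = 3.542 × 0.001696 = 0.006008 m/d
Average linear velocity = 0.006008 / 0.33 = 0.01821 m/d
t = L / v = 9760 / 0.01821 = 536000 d
   = 536000 / 365 = 1470 yr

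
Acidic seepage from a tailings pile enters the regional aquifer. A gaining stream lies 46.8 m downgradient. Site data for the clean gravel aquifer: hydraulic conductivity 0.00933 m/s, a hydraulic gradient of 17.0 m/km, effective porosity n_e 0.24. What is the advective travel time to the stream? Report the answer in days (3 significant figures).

0.820 days

K = 0.00933 m/s × 86400 s/d = 806.1 m/d
Darcy flux q = K·i = 806.1 × 0.017 = 13.70 m/d
v_s = q/n_e = 13.70/0.24 = 57.10 m/d
t = L / v = 46.8 / 57.10 = 0.8196 d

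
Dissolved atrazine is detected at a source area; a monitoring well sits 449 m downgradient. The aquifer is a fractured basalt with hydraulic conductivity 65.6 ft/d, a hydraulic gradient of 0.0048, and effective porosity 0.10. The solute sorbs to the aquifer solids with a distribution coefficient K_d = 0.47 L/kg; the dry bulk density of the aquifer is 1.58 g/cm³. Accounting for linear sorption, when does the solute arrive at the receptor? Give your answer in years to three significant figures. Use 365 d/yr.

10.8 years

K = 65.6 ft/d × 0.3048 = 19.99 m/d
Darcy flux q = K·i = 19.99 × 0.0048 = 0.09598 m/d
Average linear velocity = 0.09598 / 0.10 = 0.9598 m/d
Retardation R = 1 + ρ_b·K_d/n = 1 + 1.58×0.47/0.10 = 8.426
Contaminant velocity v_c = v/R = 0.9598/8.426 = 0.1139 m/d
t = L/v_c = 449/0.1139 = 3942 d
   = 3942/365 = 10.8 yr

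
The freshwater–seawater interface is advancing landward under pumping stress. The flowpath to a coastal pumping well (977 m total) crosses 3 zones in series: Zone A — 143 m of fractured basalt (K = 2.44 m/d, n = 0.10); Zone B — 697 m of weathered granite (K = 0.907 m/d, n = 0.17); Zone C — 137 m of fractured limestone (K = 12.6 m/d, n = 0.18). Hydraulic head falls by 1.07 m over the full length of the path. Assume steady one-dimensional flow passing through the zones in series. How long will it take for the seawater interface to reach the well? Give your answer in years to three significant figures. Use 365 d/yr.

Continuity: the same q passes through each zone, so ΔH = q·Σ(L_j/K_j) — the zones act as resistances in series.
Σ(L/K) = 143/2.44 + 697/0.907 + 137/12.6 = 58.61 + 768.5 + 10.87 = 837.9 d
q = ΔH / Σ(L/K) = 1.07 / 837.9 = 0.001277 m/d (same in every zone)
Zone A: v = q/n = 0.001277/0.10 = 0.01277 m/d → t_A = 143/0.01277 = 11200 d
Zone B: v = q/n = 0.001277/0.17 = 0.007511 m/d → t_B = 697/0.007511 = 92790 d
Zone C: v = q/n = 0.001277/0.18 = 0.007094 m/d → t_C = 137/0.007094 = 19310 d
Total t = 11200 + 92790 + 19310 = 123300 d
   = 123300 / 365 = 338 yr

338 years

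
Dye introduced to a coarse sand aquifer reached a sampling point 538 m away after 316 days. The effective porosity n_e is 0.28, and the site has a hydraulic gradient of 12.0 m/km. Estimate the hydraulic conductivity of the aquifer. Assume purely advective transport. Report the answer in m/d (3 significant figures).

v = L / t = 538 / 316 = 1.703 m/d
K = v · n / i = 1.703 × 0.28 / 0.012 = 39.7 m/d

39.7 m/d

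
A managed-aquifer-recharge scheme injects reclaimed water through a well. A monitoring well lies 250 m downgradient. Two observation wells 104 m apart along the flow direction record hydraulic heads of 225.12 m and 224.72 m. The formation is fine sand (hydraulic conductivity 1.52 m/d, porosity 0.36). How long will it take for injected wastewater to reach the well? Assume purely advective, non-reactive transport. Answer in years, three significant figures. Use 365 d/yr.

42.2 years

Hydraulic gradient i = (225.12 − 224.72) / 104 = 0.40 / 104 = 0.003846
Specific discharge q = 1.52 × 0.003846 = 0.005846 m/d
v = Ki/n = 1.52·0.003846/0.36 = 0.01624 m/d
t = L / v = 250 / 0.01624 = 15390 d
   = 15390 / 365 = 42.2 yr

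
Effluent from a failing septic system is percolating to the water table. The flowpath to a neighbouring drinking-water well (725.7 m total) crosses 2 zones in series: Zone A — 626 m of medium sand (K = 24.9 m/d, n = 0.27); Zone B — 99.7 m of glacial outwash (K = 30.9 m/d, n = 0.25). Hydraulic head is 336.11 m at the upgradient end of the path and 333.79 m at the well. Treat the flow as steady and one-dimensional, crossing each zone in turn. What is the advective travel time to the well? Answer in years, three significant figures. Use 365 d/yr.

6.50 years

Total head drop ΔH = 336.11 − 333.79 = 2.32 m
Steady 1-D flow in series ⇒ the Darcy flux q is identical in every zone and the zone head losses add (resistances L/K in series).
Σ(L/K) = 626/24.9 + 99.7/30.9 = 25.14 + 3.227 = 28.37 d
q = ΔH / Σ(L/K) = 2.32 / 28.37 = 0.08178 m/d (same in every zone)
Zone A: v = q/n = 0.08178/0.27 = 0.3029 m/d → t_A = 626/0.3029 = 2067 d
Zone B: v = q/n = 0.08178/0.25 = 0.3271 m/d → t_B = 99.7/0.3271 = 304.8 d
Total t = 2067 + 304.8 = 2371 d
   = 2371 / 365 = 6.50 yr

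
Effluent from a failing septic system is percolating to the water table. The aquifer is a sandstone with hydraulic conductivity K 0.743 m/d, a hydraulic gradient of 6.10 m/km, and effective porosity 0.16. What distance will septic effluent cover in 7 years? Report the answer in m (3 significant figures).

72.4 m

Darcy flux q = K·i = 0.743 × 0.0061 = 0.004532 m/d
v_s = q/n_e = 0.004532/0.16 = 0.02833 m/d
T = 7 yr × 365 = 2555 d
L = v × T = 0.02833 × 2555 = 72.38 m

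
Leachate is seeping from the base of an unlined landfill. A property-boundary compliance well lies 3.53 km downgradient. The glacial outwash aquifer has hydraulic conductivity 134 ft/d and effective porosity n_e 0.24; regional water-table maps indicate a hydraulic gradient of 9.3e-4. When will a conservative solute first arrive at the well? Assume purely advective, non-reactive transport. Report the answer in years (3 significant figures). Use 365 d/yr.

K = 134 ft/d × 0.3048 = 40.84 m/d
Darcy flux q = K·i = 40.84 × 9.3e-4 = 0.03798 m/d
Seepage velocity v = q / n = 0.03798 / 0.24 = 0.1583 m/d
L = 3.53 km = 3530 m
t = L / v = 3530 / 0.1583 = 22300 d
   = 22300 / 365 = 61.1 yr

61.1 years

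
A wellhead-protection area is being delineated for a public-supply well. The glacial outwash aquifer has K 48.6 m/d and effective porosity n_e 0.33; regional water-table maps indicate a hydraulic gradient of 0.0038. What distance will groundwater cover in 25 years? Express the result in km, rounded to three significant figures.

5.11 km

Specific discharge q = 48.6 × 0.0038 = 0.1847 m/d
v_s = q/n_e = 0.1847/0.33 = 0.5596 m/d
T = 25 yr × 365 = 9125 d
L = v × T = 0.5596 × 9125 = 5107 m
   = 5.11 km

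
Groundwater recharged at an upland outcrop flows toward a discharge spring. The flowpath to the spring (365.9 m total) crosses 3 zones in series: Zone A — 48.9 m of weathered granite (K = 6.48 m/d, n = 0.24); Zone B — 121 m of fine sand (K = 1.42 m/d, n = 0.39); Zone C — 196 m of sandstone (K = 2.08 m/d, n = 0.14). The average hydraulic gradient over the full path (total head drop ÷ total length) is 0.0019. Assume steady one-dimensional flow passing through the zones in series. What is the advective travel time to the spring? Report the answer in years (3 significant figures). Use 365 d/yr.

63.6 years

Continuity: the same q passes through each zone, so ΔH = q·Σ(L_j/K_j) — the zones act as resistances in series.
Σ(L/K) = 48.9/6.48 + 121/1.42 + 196/2.08 = 7.546 + 85.21 + 94.23 = 187.0 d
K_eq = L_total / Σ(L/K) = 365.9 / 187.0 = 1.957 m/d
q = K_eq · i = 1.957 × 0.0019 = 0.003718 m/d (same in every zone)
Zone A: v = q/n = 0.003718/0.24 = 0.01549 m/d → t_A = 48.9/0.01549 = 3157 d
Zone B: v = q/n = 0.003718/0.39 = 0.009533 m/d → t_B = 121/0.009533 = 12690 d
Zone C: v = q/n = 0.003718/0.14 = 0.02656 m/d → t_C = 196/0.02656 = 7380 d
Total t = 3157 + 12690 + 7380 = 23230 d
   = 23230 / 365 = 63.6 yr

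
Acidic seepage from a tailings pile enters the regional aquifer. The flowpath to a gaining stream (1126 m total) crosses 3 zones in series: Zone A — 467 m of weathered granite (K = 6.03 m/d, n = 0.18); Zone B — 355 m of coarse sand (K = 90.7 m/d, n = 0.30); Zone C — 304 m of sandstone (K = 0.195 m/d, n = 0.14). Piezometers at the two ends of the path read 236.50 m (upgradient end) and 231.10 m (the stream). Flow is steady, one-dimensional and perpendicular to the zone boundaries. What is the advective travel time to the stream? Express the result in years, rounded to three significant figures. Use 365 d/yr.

Total head drop ΔH = 236.50 − 231.10 = 5.40 m
Steady 1-D flow in series ⇒ the Darcy flux q is identical in every zone and the zone head losses add (resistances L/K in series).
Σ(L/K) = 467/6.03 + 355/90.7 + 304/0.195 = 77.45 + 3.914 + 1559 = 1640 d
q = ΔH / Σ(L/K) = 5.40 / 1640 = 0.003292 m/d (same in every zone)
Zone A: v = q/n = 0.003292/0.18 = 0.01829 m/d → t_A = 467/0.01829 = 25530 d
Zone B: v = q/n = 0.003292/0.30 = 0.01097 m/d → t_B = 355/0.01097 = 32350 d
Zone C: v = q/n = 0.003292/0.14 = 0.02351 m/d → t_C = 304/0.02351 = 12930 d
Total t = 25530 + 32350 + 12930 = 70810 d
   = 70810 / 365 = 194 yr

194 years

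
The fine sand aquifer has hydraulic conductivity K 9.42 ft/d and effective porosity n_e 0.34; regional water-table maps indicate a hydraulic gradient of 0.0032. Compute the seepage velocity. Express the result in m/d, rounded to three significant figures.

K = 9.42 ft/d × 0.3048 = 2.871 m/d
Darcy flux q = K·i = 2.871 × 0.0032 = 0.009188 m/d
Seepage velocity v = q / n = 0.009188 / 0.34 = 0.02702 m/d

0.0270 m/d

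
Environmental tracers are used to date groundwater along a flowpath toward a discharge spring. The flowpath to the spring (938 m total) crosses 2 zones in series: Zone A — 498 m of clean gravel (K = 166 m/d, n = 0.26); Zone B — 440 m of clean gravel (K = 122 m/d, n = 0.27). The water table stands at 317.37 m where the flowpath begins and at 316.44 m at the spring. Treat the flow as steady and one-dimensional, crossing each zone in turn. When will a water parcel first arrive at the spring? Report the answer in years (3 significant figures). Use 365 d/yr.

4.83 years

Total head drop ΔH = 317.37 − 316.44 = 0.93 m
Steady 1-D flow in series ⇒ the Darcy flux q is identical in every zone and the zone head losses add (resistances L/K in series).
Σ(L/K) = 498/166 + 440/122 = 3.000 + 3.607 = 6.607 d
q = ΔH / Σ(L/K) = 0.93 / 6.607 = 0.1408 m/d (same in every zone)
Zone A: v = q/n = 0.1408/0.26 = 0.5414 m/d → t_A = 498/0.5414 = 919.8 d
Zone B: v = q/n = 0.1408/0.27 = 0.5214 m/d → t_B = 440/0.5214 = 843.9 d
Total t = 919.8 + 843.9 = 1764 d
   = 1764 / 365 = 4.83 yr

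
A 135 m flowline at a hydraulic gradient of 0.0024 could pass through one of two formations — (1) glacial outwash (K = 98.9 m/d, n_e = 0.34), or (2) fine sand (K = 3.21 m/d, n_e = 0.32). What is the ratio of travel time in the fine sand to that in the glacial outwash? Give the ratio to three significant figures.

29.0

Unit 1 (glacial outwash): v = 98.9×0.0024/0.34 = 0.6981 m/d, t = 135/0.6981 = 193.4 d
Unit 2 (fine sand): v = 3.21×0.0024/0.32 = 0.02407 m/d, t = 135/0.02407 = 5607 d
t(fine sand) / t(glacial outwash) = 5607/193.4 = 29.0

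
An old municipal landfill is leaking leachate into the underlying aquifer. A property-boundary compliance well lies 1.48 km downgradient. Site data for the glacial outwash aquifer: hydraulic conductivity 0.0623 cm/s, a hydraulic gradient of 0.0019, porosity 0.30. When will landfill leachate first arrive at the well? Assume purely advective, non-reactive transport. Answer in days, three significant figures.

4340 days

K = 0.0623 cm/s × 864 = 53.83 m/d
Darcy flux q = K·i = 53.83 × 0.0019 = 0.1023 m/d
Seepage velocity v = q / n = 0.1023 / 0.30 = 0.3409 m/d
L = 1.48 km = 1480 m
t = L / v = 1480 / 0.3409 = 4341 d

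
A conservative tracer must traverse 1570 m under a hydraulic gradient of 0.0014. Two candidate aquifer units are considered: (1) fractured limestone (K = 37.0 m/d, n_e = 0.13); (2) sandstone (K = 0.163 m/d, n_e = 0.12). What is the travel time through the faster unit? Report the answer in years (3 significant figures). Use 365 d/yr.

Unit 1 (fractured limestone): v = 37.0×0.0014/0.13 = 0.3985 m/d, t = 1570/0.3985 = 3940 d
Unit 2 (sandstone): v = 0.163×0.0014/0.12 = 0.001902 m/d, t = 1570/0.001902 = 825600 d
Faster: 3940 d / 365 = 10.8 yr

10.8 years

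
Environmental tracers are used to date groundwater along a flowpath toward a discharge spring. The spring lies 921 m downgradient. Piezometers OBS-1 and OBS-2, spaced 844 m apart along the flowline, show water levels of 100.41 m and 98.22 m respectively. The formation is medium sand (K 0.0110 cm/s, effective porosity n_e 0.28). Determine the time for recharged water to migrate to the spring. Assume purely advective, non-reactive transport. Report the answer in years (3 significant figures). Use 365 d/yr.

28.6 years

Hydraulic gradient i = (100.41 − 98.22) / 844 = 2.19 / 844 = 0.002595
K = 0.0110 cm/s × 864 = 9.504 m/d
q = Ki = 9.504 × 0.002595 = 0.02466 m/d
v_s = q/n_e = 0.02466/0.28 = 0.08807 m/d
t = L / v = 921 / 0.08807 = 10460 d
   = 10460 / 365 = 28.6 yr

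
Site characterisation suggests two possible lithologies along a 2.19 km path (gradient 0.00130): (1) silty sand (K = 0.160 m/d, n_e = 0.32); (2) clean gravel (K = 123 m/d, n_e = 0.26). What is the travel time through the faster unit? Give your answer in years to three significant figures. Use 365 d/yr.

Unit 1 (silty sand): v = 0.160×0.0013/0.32 = 6.500e-4 m/d, t = 2190/6.500e-4 = 3.369e6 d
Unit 2 (clean gravel): v = 123×0.0013/0.26 = 0.6150 m/d, t = 2190/0.6150 = 3561 d
Faster: 3561 d / 365 = 9.76 yr

9.76 years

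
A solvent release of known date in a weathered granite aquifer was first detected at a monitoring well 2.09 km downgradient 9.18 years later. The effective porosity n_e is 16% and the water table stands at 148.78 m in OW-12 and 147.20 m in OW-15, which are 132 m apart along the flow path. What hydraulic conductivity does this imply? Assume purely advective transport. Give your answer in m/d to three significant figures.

8.34 m/d

Hydraulic gradient i = (148.78 − 147.20) / 132 = 1.58 / 132 = 0.01197
t = 9.18 years = 3351 d
L = 2.09 km = 2090 m
v = L / t = 2090 / 3351 = 0.6238 m/d
K = v · n / i = 0.6238 × 0.16 / 0.01197 = 8.34 m/d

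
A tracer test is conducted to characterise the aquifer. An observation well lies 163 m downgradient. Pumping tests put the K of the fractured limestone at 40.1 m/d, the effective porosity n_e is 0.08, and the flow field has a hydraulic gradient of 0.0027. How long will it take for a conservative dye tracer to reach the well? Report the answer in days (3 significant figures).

120 days

q = Ki = 40.1 × 0.0027 = 0.1083 m/d
v_s = q/n_e = 0.1083/0.08 = 1.353 m/d
t = L / v = 163 / 1.353 = 120.4 d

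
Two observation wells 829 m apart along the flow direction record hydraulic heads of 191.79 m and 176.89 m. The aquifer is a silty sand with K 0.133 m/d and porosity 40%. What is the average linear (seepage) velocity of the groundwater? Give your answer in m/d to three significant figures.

Hydraulic gradient i = (191.79 − 176.89) / 829 = 14.90 / 829 = 0.01797
Darcy flux q = K·i = 0.133 × 0.01797 = 0.002390 m/d
v_s = q/n_e = 0.002390/0.40 = 0.005976 m/d

0.00598 m/d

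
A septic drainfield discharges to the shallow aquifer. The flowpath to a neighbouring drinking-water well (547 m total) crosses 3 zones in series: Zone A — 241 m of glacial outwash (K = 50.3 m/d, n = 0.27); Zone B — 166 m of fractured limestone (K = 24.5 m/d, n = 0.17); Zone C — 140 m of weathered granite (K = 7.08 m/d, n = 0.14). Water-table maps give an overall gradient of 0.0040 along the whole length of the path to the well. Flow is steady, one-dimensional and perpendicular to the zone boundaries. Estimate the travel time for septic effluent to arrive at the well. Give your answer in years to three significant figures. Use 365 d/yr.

4.43 years

Continuity: the same q passes through each zone, so ΔH = q·Σ(L_j/K_j) — the zones act as resistances in series.
Σ(L/K) = 241/50.3 + 166/24.5 + 140/7.08 = 4.791 + 6.776 + 19.77 = 31.34 d
K_eq = L_total / Σ(L/K) = 547 / 31.34 = 17.45 m/d
q = K_eq · i = 17.45 × 0.0040 = 0.06981 m/d (same in every zone)
Zone A: v = q/n = 0.06981/0.27 = 0.2586 m/d → t_A = 241/0.2586 = 932.1 d
Zone B: v = q/n = 0.06981/0.17 = 0.4107 m/d → t_B = 166/0.4107 = 404.2 d
Zone C: v = q/n = 0.06981/0.14 = 0.4987 m/d → t_C = 140/0.4987 = 280.7 d
Total t = 932.1 + 404.2 + 280.7 = 1617 d
   = 1617 / 365 = 4.43 yr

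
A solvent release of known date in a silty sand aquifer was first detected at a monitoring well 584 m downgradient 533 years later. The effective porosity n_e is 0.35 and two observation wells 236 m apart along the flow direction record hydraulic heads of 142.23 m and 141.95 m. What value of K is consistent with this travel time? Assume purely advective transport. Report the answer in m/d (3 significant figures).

Hydraulic gradient i = (142.23 − 141.95) / 236 = 0.28 / 236 = 0.001186
t = 533 years = 194500 d
v = L / t = 584 / 194500 = 0.003002 m/d
K = v · n / i = 0.003002 × 0.35 / 0.001186 = 0.886 m/d

0.886 m/d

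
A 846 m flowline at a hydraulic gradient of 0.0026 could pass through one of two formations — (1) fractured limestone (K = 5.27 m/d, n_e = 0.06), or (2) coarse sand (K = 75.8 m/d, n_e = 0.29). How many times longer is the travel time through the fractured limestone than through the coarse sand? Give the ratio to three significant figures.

2.98

Unit 1 (fractured limestone): v = 5.27×0.0026/0.06 = 0.2284 m/d, t = 846/0.2284 = 3705 d
Unit 2 (coarse sand): v = 75.8×0.0026/0.29 = 0.6796 m/d, t = 846/0.6796 = 1245 d
t(fractured limestone) / t(coarse sand) = 3705/1245 = 2.98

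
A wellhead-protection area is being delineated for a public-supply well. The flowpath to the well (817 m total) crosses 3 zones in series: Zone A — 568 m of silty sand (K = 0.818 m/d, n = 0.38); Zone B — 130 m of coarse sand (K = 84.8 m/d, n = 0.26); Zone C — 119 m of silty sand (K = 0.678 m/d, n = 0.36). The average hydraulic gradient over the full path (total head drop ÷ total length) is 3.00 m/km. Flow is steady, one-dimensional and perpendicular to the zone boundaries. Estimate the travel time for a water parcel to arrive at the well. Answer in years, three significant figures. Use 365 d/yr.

285 years

Steady 1-D flow in series ⇒ the Darcy flux q is identical in every zone and the zone head losses add (resistances L/K in series).
Σ(L/K) = 568/0.818 + 130/84.8 + 119/0.678 = 694.4 + 1.533 + 175.5 = 871.4 d
K_eq = L_total / Σ(L/K) = 817 / 871.4 = 0.9375 m/d
q = K_eq · i = 0.9375 × 0.0030 = 0.002813 m/d (same in every zone)
Zone A: v = q/n = 0.002813/0.38 = 0.007402 m/d → t_A = 568/0.007402 = 76740 d
Zone B: v = q/n = 0.002813/0.26 = 0.01082 m/d → t_B = 130/0.01082 = 12020 d
Zone C: v = q/n = 0.002813/0.36 = 0.007813 m/d → t_C = 119/0.007813 = 15230 d
Total t = 76740 + 12020 + 15230 = 104000 d
   = 104000 / 365 = 285 yr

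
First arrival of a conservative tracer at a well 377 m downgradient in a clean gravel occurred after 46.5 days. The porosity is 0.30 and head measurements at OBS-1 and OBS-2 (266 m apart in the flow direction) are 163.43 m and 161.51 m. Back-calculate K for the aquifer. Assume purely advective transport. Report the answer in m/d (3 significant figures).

337 m/d

Hydraulic gradient i = (163.43 − 161.51) / 266 = 1.92 / 266 = 0.007218
v = L / t = 377 / 46.5 = 8.108 m/d
K = v · n / i = 8.108 × 0.30 / 0.007218 = 337 m/d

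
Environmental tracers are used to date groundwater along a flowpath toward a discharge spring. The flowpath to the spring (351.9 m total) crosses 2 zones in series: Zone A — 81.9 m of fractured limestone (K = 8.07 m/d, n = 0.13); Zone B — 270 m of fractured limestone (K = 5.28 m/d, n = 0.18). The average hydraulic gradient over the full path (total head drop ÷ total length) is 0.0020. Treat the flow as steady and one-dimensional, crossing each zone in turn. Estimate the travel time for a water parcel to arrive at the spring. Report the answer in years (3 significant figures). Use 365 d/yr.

Steady 1-D flow in series ⇒ the Darcy flux q is identical in every zone and the zone head losses add (resistances L/K in series).
Σ(L/K) = 81.9/8.07 + 270/5.28 = 10.15 + 51.14 = 61.29 d
K_eq = L_total / Σ(L/K) = 351.9 / 61.29 = 5.742 m/d
q = K_eq · i = 5.742 × 0.0020 = 0.01148 m/d (same in every zone)
Zone A: v = q/n = 0.01148/0.13 = 0.08834 m/d → t_A = 81.9/0.08834 = 927.1 d
Zone B: v = q/n = 0.01148/0.18 = 0.06380 m/d → t_B = 270/0.06380 = 4232 d
Total t = 927.1 + 4232 = 5159 d
   = 5159 / 365 = 14.1 yr

14.1 years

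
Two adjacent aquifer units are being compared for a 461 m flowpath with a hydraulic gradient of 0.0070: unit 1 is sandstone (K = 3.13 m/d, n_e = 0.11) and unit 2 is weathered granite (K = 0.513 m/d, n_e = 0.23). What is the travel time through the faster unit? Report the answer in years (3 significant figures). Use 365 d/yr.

6.34 years

Unit 1 (sandstone): v = 3.13×0.0070/0.11 = 0.1992 m/d, t = 461/0.1992 = 2314 d
Unit 2 (weathered granite): v = 0.513×0.0070/0.23 = 0.01561 m/d, t = 461/0.01561 = 29530 d
Faster: 2314 d / 365 = 6.34 yr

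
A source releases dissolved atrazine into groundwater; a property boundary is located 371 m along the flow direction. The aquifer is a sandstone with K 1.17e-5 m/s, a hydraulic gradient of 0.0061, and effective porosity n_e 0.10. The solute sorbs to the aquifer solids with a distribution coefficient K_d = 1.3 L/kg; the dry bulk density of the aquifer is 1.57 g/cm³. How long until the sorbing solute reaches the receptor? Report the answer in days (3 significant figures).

K = 1.17e-5 m/s × 86400 s/d = 1.011 m/d
q = Ki = 1.011 × 0.0061 = 0.006166 m/d
Average linear velocity = 0.006166 / 0.10 = 0.06166 m/d
Retardation R = 1 + ρ_b·K_d/n = 1 + 1.57×1.3/0.10 = 21.41
Contaminant velocity v_c = v/R = 0.06166/21.41 = 0.002880 m/d
t = L/v_c = 371/0.002880 = 128800 d

129000 days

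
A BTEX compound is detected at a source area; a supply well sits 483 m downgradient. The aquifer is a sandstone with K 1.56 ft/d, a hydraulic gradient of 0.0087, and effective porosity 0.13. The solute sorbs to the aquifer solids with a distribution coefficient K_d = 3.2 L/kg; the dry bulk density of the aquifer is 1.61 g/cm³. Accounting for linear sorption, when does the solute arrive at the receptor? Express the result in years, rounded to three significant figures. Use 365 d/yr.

1690 years

K = 1.56 ft/d × 0.3048 = 0.4755 m/d
Darcy flux q = K·i = 0.4755 × 0.0087 = 0.004137 m/d
Average linear velocity = 0.004137 / 0.13 = 0.03182 m/d
Retardation R = 1 + ρ_b·K_d/n = 1 + 1.61×3.2/0.13 = 40.63
Contaminant velocity v_c = v/R = 0.03182/40.63 = 7.832e-4 m/d
t = L/v_c = 483/7.832e-4 = 616700 d
   = 616700/365 = 1690 yr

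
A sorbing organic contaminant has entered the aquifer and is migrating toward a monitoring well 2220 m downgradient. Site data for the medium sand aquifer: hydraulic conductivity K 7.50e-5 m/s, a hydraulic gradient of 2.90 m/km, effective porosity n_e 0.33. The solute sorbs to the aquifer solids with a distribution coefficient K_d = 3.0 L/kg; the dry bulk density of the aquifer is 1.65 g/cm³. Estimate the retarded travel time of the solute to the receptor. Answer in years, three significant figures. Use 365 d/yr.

1710 years

K = 7.50e-5 m/s × 86400 s/d = 6.480 m/d
q = Ki = 6.480 × 0.0029 = 0.01879 m/d
Average linear velocity = 0.01879 / 0.33 = 0.05695 m/d
Retardation R = 1 + ρ_b·K_d/n = 1 + 1.65×3.0/0.33 = 16.00
Contaminant velocity v_c = v/R = 0.05695/16.00 = 0.003559 m/d
t = L/v_c = 2220/0.003559 = 623800 d
   = 623800/365 = 1710 yr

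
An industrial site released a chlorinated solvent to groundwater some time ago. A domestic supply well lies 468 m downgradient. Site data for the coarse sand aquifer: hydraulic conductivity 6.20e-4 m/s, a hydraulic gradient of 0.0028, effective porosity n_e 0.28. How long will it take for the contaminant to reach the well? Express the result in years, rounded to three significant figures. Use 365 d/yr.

K = 6.20e-4 m/s × 86400 s/d = 53.57 m/d
Specific discharge q = 53.57 × 0.0028 = 0.1500 m/d
v = Ki/n = 53.57·0.0028/0.28 = 0.5357 m/d
t = L / v = 468 / 0.5357 = 873.7 d
   = 873.7 / 365 = 2.39 yr

2.39 years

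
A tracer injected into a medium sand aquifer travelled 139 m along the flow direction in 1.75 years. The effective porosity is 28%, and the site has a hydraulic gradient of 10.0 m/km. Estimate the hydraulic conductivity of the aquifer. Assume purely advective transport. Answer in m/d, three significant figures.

t = 1.75 years = 638.8 d
v = L / t = 139 / 638.8 = 0.2176 m/d
K = v · n / i = 0.2176 × 0.28 / 0.010 = 6.09 m/d

6.09 m/d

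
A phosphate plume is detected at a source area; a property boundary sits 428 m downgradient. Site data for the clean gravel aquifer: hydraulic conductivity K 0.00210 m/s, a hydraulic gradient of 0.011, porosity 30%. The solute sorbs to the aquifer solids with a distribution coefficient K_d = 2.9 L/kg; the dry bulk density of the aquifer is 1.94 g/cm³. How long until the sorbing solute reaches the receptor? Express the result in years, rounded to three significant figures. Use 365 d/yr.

K = 0.00210 m/s × 86400 s/d = 181.4 m/d
Darcy flux q = K·i = 181.4 × 0.011 = 1.996 m/d
v_s = q/n_e = 1.996/0.30 = 6.653 m/d
Retardation R = 1 + ρ_b·K_d/n = 1 + 1.94×2.9/0.30 = 19.75
Contaminant velocity v_c = v/R = 6.653/19.75 = 0.3368 m/d
t = L/v_c = 428/0.3368 = 1271 d
   = 1271/365 = 3.48 yr

3.48 years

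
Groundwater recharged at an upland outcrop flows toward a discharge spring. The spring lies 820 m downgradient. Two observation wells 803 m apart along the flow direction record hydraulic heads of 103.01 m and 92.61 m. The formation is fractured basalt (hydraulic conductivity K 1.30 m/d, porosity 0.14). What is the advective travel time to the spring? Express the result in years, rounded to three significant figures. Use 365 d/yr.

Hydraulic gradient i = (103.01 − 92.61) / 803 = 10.40 / 803 = 0.01295
Specific discharge q = 1.30 × 0.01295 = 0.01684 m/d
v_s = q/n_e = 0.01684/0.14 = 0.1203 m/d
t = L / v = 820 / 0.1203 = 6818 d
   = 6818 / 365 = 18.7 yr

18.7 years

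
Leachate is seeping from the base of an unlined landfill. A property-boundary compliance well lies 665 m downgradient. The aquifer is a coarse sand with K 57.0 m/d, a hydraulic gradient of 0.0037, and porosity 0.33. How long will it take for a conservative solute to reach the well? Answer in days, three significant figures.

1040 days

Darcy flux q = K·i = 57.0 × 0.0037 = 0.2109 m/d
Seepage velocity v = q / n = 0.2109 / 0.33 = 0.6391 m/d
t = L / v = 665 / 0.6391 = 1041 d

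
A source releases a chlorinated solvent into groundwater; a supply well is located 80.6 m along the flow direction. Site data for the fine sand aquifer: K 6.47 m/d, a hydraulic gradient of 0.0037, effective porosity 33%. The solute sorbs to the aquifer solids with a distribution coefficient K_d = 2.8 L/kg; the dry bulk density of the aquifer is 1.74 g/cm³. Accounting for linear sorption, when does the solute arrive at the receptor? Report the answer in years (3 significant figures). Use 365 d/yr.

48.0 years

q = Ki = 6.47 × 0.0037 = 0.02394 m/d
Average linear velocity = 0.02394 / 0.33 = 0.07254 m/d
Retardation R = 1 + ρ_b·K_d/n = 1 + 1.74×2.8/0.33 = 15.76
Contaminant velocity v_c = v/R = 0.07254/15.76 = 0.004602 m/d
t = L/v_c = 80.6/0.004602 = 17510 d
   = 17510/365 = 48.0 yr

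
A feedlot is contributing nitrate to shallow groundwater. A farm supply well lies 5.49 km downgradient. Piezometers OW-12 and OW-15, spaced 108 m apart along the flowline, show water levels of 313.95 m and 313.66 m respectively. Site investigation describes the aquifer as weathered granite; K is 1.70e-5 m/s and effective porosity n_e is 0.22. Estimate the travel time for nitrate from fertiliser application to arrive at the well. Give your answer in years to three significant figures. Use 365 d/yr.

839 years

Hydraulic gradient i = (313.95 − 313.66) / 108 = 0.29 / 108 = 0.002685
K = 1.70e-5 m/s × 86400 s/d = 1.469 m/d
Darcy flux q = K·i = 1.469 × 0.002685 = 0.003944 m/d
Seepage velocity v = q / n = 0.003944 / 0.22 = 0.01793 m/d
L = 5.49 km = 5490 m
t = L / v = 5490 / 0.01793 = 306200 d
   = 306200 / 365 = 839 yr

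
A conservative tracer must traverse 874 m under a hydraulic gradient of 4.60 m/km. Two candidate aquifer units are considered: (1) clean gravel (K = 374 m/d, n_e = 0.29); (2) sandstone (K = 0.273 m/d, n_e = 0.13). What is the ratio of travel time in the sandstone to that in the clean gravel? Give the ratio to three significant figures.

614

Unit 1 (clean gravel): v = 374×0.0046/0.29 = 5.932 m/d, t = 874/5.932 = 147.3 d
Unit 2 (sandstone): v = 0.273×0.0046/0.13 = 0.009660 m/d, t = 874/0.009660 = 90480 d
t(sandstone) / t(clean gravel) = 90480/147.3 = 614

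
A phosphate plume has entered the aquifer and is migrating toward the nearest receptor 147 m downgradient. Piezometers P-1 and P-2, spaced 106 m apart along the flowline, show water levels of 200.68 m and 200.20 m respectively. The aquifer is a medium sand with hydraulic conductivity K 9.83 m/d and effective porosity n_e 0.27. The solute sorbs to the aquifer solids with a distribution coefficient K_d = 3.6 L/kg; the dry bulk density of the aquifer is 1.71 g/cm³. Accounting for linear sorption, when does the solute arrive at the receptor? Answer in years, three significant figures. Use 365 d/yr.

58.1 years

Hydraulic gradient i = (200.68 − 200.20) / 106 = 0.48 / 106 = 0.004528
Darcy flux q = K·i = 9.83 × 0.004528 = 0.04451 m/d
Average linear velocity = 0.04451 / 0.27 = 0.1649 m/d
Retardation R = 1 + ρ_b·K_d/n = 1 + 1.71×3.6/0.27 = 23.80
Contaminant velocity v_c = v/R = 0.1649/23.80 = 0.006927 m/d
t = L/v_c = 147/0.006927 = 21220 d
   = 21220/365 = 58.1 yr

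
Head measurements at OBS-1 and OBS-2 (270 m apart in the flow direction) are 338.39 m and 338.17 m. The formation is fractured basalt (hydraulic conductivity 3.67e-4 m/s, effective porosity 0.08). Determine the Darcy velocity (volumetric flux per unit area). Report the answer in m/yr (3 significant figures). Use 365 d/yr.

9.43 m/yr

Hydraulic gradient i = (338.39 − 338.17) / 270 = 0.22 / 270 = 8.148e-4
K = 3.67e-4 m/s × 86400 s/d = 31.71 m/d
Specific discharge q = 31.71 × 8.148e-4 = 0.02584 m/d
   = 0.02584 × 365 = 9.43 m/yr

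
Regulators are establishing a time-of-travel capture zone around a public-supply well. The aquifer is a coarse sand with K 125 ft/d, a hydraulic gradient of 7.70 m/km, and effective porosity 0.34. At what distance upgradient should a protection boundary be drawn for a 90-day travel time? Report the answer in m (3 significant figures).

77.7 m

K = 125 ft/d × 0.3048 = 38.10 m/d
q = Ki = 38.10 × 0.0077 = 0.2934 m/d
v_s = q/n_e = 0.2934/0.34 = 0.8629 m/d
L = v × T = 0.8629 × 90 = 77.66 m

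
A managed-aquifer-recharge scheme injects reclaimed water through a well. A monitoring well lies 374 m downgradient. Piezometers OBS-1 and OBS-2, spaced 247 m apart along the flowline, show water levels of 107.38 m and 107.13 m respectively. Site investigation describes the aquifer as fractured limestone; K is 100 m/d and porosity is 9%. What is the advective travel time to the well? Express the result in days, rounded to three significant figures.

Hydraulic gradient i = (107.38 − 107.13) / 247 = 0.25 / 247 = 0.001012
Specific discharge q = 100 × 0.001012 = 0.1012 m/d
v = Ki/n = 100·0.001012/0.09 = 1.125 m/d
t = L / v = 374 / 1.125 = 332.6 d

333 days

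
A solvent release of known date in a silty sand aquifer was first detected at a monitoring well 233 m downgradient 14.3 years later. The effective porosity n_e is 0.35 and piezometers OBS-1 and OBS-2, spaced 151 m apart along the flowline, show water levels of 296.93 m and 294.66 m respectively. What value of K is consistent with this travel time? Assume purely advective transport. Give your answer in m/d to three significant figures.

1.04 m/d

Hydraulic gradient i = (296.93 − 294.66) / 151 = 2.27 / 151 = 0.01503
t = 14.3 years = 5220 d
v = L / t = 233 / 5220 = 0.04464 m/d
K = v · n / i = 0.04464 × 0.35 / 0.01503 = 1.04 m/d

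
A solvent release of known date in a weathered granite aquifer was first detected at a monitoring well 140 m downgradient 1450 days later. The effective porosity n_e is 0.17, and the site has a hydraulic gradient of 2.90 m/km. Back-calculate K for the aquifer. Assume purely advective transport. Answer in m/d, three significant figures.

v = L / t = 140 / 1450 = 0.09655 m/d
K = v · n / i = 0.09655 × 0.17 / 0.0029 = 5.66 m/d

5.66 m/d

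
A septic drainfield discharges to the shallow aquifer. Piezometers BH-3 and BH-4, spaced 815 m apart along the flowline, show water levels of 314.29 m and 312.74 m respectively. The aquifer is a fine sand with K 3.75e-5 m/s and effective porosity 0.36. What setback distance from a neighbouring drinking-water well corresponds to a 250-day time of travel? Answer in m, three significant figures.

4.28 m

Hydraulic gradient i = (314.29 − 312.74) / 815 = 1.55 / 815 = 0.001902
K = 3.75e-5 m/s × 86400 s/d = 3.240 m/d
q = Ki = 3.240 × 0.001902 = 0.006162 m/d
Seepage velocity v = q / n = 0.006162 / 0.36 = 0.01712 m/d
L = v × T = 0.01712 × 250 = 4.279 m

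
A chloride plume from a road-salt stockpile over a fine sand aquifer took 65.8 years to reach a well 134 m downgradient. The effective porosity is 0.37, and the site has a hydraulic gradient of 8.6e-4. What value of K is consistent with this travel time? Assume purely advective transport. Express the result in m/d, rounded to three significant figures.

2.40 m/d

t = 65.8 years = 24020 d
v = L / t = 134 / 24020 = 0.005579 m/d
K = v · n / i = 0.005579 × 0.37 / 8.6e-4 = 2.40 m/d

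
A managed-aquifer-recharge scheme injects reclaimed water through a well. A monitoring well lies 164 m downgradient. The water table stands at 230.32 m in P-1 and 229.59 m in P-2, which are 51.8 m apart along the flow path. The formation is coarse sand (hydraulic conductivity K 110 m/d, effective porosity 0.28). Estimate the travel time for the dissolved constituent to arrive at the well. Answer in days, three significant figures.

Hydraulic gradient i = (230.32 − 229.59) / 51.8 = 0.73 / 51.8 = 0.01409
Specific discharge q = 110 × 0.01409 = 1.550 m/d
v = Ki/n = 110·0.01409/0.28 = 5.536 m/d
t = L / v = 164 / 5.536 = 29.62 d

29.6 days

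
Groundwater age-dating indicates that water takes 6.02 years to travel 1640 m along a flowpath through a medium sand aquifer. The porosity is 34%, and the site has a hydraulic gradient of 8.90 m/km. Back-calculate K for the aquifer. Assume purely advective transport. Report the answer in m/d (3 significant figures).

t = 6.02 years = 2197 d
v = L / t = 1640 / 2197 = 0.7464 m/d
K = v · n / i = 0.7464 × 0.34 / 0.0089 = 28.5 m/d

28.5 m/d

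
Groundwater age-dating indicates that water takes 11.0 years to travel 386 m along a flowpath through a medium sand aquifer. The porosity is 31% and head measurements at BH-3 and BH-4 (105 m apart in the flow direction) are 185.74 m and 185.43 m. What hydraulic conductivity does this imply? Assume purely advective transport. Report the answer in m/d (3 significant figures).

10.1 m/d

Hydraulic gradient i = (185.74 − 185.43) / 105 = 0.31 / 105 = 0.002952
t = 11.0 years = 4015 d
v = L / t = 386 / 4015 = 0.09614 m/d
K = v · n / i = 0.09614 × 0.31 / 0.002952 = 10.1 m/d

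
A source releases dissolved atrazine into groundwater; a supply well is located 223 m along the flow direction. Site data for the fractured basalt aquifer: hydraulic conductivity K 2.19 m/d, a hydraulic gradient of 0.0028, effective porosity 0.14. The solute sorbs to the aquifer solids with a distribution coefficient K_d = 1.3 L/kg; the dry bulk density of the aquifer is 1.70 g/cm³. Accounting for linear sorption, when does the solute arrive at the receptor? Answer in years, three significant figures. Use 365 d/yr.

Specific discharge q = 2.19 × 0.0028 = 0.006132 m/d
Average linear velocity = 0.006132 / 0.14 = 0.04380 m/d
Retardation R = 1 + ρ_b·K_d/n = 1 + 1.70×1.3/0.14 = 16.79
Contaminant velocity v_c = v/R = 0.04380/16.79 = 0.002609 m/d
t = L/v_c = 223/0.002609 = 85460 d
   = 85460/365 = 234 yr

234 years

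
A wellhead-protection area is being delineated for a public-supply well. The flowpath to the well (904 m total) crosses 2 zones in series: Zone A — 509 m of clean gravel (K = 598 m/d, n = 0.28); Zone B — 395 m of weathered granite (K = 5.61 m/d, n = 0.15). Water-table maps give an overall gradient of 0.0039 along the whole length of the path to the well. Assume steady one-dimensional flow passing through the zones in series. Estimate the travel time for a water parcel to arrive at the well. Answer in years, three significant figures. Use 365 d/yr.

Steady 1-D flow in series ⇒ the Darcy flux q is identical in every zone and the zone head losses add (resistances L/K in series).
Σ(L/K) = 509/598 + 395/5.61 = 0.8512 + 70.41 = 71.26 d
K_eq = L_total / Σ(L/K) = 904 / 71.26 = 12.69 m/d
q = K_eq · i = 12.69 × 0.0039 = 0.04947 m/d (same in every zone)
Zone A: v = q/n = 0.04947/0.28 = 0.1767 m/d → t_A = 509/0.1767 = 2881 d
Zone B: v = q/n = 0.04947/0.15 = 0.3298 m/d → t_B = 395/0.3298 = 1198 d
Total t = 2881 + 1198 = 4078 d
   = 4078 / 365 = 11.2 yr

11.2 years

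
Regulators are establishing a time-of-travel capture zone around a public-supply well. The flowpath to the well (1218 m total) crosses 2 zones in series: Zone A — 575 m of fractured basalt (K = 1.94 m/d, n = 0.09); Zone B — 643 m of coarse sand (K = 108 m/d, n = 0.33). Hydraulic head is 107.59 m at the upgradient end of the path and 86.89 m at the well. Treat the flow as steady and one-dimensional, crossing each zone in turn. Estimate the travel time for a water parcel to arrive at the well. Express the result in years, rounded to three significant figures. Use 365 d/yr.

Total head drop ΔH = 107.59 − 86.89 = 20.70 m
Continuity: the same q passes through each zone, so ΔH = q·Σ(L_j/K_j) — the zones act as resistances in series.
Σ(L/K) = 575/1.94 + 643/108 = 296.4 + 5.954 = 302.3 d
q = ΔH / Σ(L/K) = 20.70 / 302.3 = 0.06846 m/d (same in every zone)
Zone A: v = q/n = 0.06846/0.09 = 0.7607 m/d → t_A = 575/0.7607 = 755.9 d
Zone B: v = q/n = 0.06846/0.33 = 0.2075 m/d → t_B = 643/0.2075 = 3099 d
Total t = 755.9 + 3099 = 3855 d
   = 3855 / 365 = 10.6 yr

10.6 years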